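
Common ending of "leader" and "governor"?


Word 1: "leader"
Word 2: "governor"
Comparing from end:
  Pos -1: 'r' == 'r'
  Pos -2: 'e' != 'o' (stop)
LCS = "r" (length 1)


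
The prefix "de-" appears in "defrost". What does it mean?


Prefix: de-
As in: defrost -> de- + frost
Meaning = remove / reverse


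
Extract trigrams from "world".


Word: "world" (length 5)
Number of trigrams = 5 - 3 + 1 = 3
  Position 0: "wor"
  Position 1: "orl"
  Position 2: "rld"
Trigrams = "wor", "orl", "rld"


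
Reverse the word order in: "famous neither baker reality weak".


Original: "famous neither baker reality weak"
Words (1..n): famous | neither | baker | reality | weak
Reversed (n..1): weak | reality | baker | neither | famous
Result = "weak reality baker neither famous"


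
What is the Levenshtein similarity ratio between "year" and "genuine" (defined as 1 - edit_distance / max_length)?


Word 1: "year" (length 4)
Word 2: "genuine" (length 7)
One optimal edit sequence:
  1. substitute 'y' -> 'g'  (+1)
  2. keep 'e'
  3. insert 'n'  (+1)
  4. insert 'u'  (+1)
  5. insert 'i'  (+1)
  6. substitute 'a' -> 'n'  (+1)
  7. substitute 'r' -> 'e'  (+1)
Edit distance = 6
Max length = max(4, 7) = 7
Similarity = 1 - 6/7
= 0.1429


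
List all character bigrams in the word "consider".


Word: "consider" (length 8)
Number of bigrams = 8 - 2 + 1 = 7
  Position 0: "co"
  Position 1: "on"
  Position 2: "ns"
  Position 3: "si"
  Position 4: "id"
  Position 5: "de"
  Position 6: "er"
Bigrams = "co", "on", "ns", "si", "id", "de", "er"


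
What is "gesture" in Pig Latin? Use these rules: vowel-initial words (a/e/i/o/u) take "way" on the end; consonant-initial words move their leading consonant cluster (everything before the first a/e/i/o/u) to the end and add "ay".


Word: "gesture"
Starts with consonant(s) → move to end, add 'ay'
Consonant cluster: "g"
Pig Latin = "esturegay"


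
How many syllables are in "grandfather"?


Word: "grandfather"
Syllable breakdown: grand · fa · ther
Counting: 3 parts
= 3 syllables


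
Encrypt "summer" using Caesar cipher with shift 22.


Word: "summer"
Shift: 22
Each letter → (letter + shift) mod 26:
  's' (18) + 22 = 14 → 'o'
  'u' (20) + 22 = 16 → 'q'
  'm' (12) + 22 = 8 → 'i'
  'm' (12) + 22 = 8 → 'i'
  'e' (4) + 22 = 0 → 'a'
  'r' (17) + 22 = 13 → 'n'
Result = "oqiian"


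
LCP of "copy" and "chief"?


Word 1: "copy"
Word 2: "chief"
Comparing from start:
  Pos 0: 'c' == 'c'
  Pos 1: 'o' != 'h' (stop)
LCP = "c" (length 1)


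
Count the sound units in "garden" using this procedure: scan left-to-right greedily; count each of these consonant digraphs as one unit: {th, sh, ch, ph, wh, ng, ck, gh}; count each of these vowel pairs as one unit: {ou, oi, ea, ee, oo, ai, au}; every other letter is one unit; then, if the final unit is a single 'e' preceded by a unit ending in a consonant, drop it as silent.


Word: "garden" (6 letters)
Left-to-right scan:
  (1) 'g' (letter)
  (2) 'a' (letter)
  (3) 'r' (letter)
  (4) 'd' (letter)
  (5) 'e' (letter)
  (6) 'n' (letter)
Units from scan: 6
Sound units = 6 units


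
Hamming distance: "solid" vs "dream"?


Comparing character by character (same length = 5):
  Pos 0: 's' vs 'd' !=
  Pos 1: 'o' vs 'r' !=
  Pos 2: 'l' vs 'e' !=
  Pos 3: 'i' vs 'a' !=
  Pos 4: 'd' vs 'm' !=
Hamming distance = 5


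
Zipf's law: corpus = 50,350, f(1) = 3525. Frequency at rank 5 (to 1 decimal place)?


Zipf's law: f(r) = f(1) / r
f(1) = 3525
f(5) = 3525 / 5
= 705.0 occurrences


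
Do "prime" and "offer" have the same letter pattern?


Pattern of "prime": [0, 1, 2, 3, 4]
Pattern of "offer": [0, 1, 1, 2, 3]
Patterns do not match
Same pattern = No


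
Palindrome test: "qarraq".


Word: "qarraq"
Reversed: "qarraq"
Forward == Backward? qarraq == qarraq
Palindrome = Yes


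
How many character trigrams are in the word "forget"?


Word: "forget" (length 6)
Number of 3-grams = length - 3 + 1 = 6 - 3 + 1
= 4


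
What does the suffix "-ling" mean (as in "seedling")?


Suffix: -ling
Example: seedling = seed + -ling
Meaning = small / young


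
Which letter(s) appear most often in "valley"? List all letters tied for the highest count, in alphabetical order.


Word: "valley"
Letter counts:
  'a': 1
  'e': 1
  'l': 2
  'v': 1
  'y': 1
Maximum count = 2
Most frequent = 'l' (2 times each)


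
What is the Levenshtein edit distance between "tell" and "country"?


Word 1: "tell" (length 4)
Word 2: "country" (length 7)
One optimal edit sequence (insert/delete/substitute each cost 1):
  1. insert 'c'  (+1)
  2. insert 'o'  (+1)
  3. insert 'u'  (+1)
  4. substitute 't' -> 'n'  (+1)
  5. substitute 'e' -> 't'  (+1)
  6. substitute 'l' -> 'r'  (+1)
  7. substitute 'l' -> 'y'  (+1)
Total edit operations: 7
Edit distance = 7


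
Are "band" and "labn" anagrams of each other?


Word 1: "band" → sorted: abdn
Word 2: "labn" → sorted: abln
Same letters? abdn != abln
Anagram = No


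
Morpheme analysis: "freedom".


Word: "freedom"
Morphemes: free + -dom
Each morpheme carries meaning
= 2 morphemes


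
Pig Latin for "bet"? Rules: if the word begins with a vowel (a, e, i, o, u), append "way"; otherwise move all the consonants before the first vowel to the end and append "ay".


Word: "bet"
Starts with consonant(s) → move to end, add 'ay'
Consonant cluster: "b"
Pig Latin = "etbay"


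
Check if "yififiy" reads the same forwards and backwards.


Word: "yififiy"
Reversed: "yififiy"
Forward == Backward? yififiy == yififiy
Palindrome = Yes


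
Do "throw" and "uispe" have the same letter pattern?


Pattern of "throw": [0, 1, 2, 3, 4]
Pattern of "uispe": [0, 1, 2, 3, 4]
Patterns match
Same pattern = Yes


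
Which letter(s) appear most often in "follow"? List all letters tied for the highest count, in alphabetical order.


Word: "follow"
Letter counts:
  'f': 1
  'l': 2
  'o': 2
  'w': 1
Maximum count = 2
Most frequent = 'l', 'o' (2 times each)


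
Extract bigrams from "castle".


Word: "castle" (length 6)
Number of bigrams = 6 - 2 + 1 = 5
  Position 0: "ca"
  Position 1: "as"
  Position 2: "st"
  Position 3: "tl"
  Position 4: "le"
Bigrams = "ca", "as", "st", "tl", "le"


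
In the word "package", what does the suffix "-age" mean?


Suffix: -age
As in: package -> pack + -age
Meaning = result / collection


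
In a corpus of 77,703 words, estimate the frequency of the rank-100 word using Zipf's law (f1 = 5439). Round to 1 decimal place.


Zipf's law: f(r) = f(1) / r
f(1) = 5439
f(100) = 5439 / 100
= 54.4 occurrences


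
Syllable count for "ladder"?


Word: "ladder"
Syllable breakdown: lad · der
Counting: 2 parts
= 2 syllables


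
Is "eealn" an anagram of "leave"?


Word 1: "leave" → sorted: aeelv
Word 2: "eealn" → sorted: aeeln
Same letters? aeelv != aeeln
Anagram = No


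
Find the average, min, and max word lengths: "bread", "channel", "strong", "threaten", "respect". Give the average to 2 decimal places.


Lengths: "bread"=5, "channel"=7, "strong"=6, "threaten"=8, "respect"=7
Sum = 33, Count = 5
Average = 33/5 = 6.60
= avg=6.60, min=5, max=8


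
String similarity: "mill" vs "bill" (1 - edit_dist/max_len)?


Word 1: "mill" (length 4)
Word 2: "bill" (length 4)
One optimal edit sequence:
  1. substitute 'm' -> 'b'  (+1)
  2. keep 'i'
  3. keep 'l'
  4. keep 'l'
Edit distance = 1
Max length = max(4, 4) = 4
Similarity = 1 - 1/4
= 0.7500


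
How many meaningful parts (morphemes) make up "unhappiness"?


Word: "unhappiness"
Morphemes: un- + happi + -ness
Each morpheme carries meaning
= 3 morphemes


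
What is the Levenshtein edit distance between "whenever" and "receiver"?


Word 1: "whenever" (length 8)
Word 2: "receiver" (length 8)
One optimal edit sequence (insert/delete/substitute each cost 1):
  1. delete 'w'  (+1)
  2. substitute 'h' -> 'r'  (+1)
  3. keep 'e'
  4. substitute 'n' -> 'c'  (+1)
  5. keep 'e'
  6. insert 'i'  (+1)
  7. keep 'v'
  8. keep 'e'
  9. keep 'r'
Total edit operations: 4
Edit distance = 4


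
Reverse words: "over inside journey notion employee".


Original: "over inside journey notion employee"
Words (1..n): over | inside | journey | notion | employee
Reversed (n..1): employee | notion | journey | inside | over
Result = "employee notion journey inside over"


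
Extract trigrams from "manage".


Word: "manage" (length 6)
Number of trigrams = 6 - 3 + 1 = 4
  Position 0: "man"
  Position 1: "ana"
  Position 2: "nag"
  Position 3: "age"
Trigrams = "man", "ana", "nag", "age"


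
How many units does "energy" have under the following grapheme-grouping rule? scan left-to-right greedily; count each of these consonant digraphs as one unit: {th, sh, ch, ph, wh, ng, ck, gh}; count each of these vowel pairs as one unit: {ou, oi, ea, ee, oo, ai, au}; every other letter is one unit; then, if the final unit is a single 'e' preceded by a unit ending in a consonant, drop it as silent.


Word: "energy" (6 letters)
Left-to-right scan:
  1. 'e' (letter)
  2. 'n' (letter)
  3. 'e' (letter)
  4. 'r' (letter)
  5. 'g' (letter)
  6. 'y' (letter)
Units from scan: 6
Sound units = 6 units


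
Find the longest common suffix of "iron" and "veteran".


Word 1: "iron"
Word 2: "veteran"
Comparing from end:
  Pos -1: 'n' == 'n'
  Pos -2: 'o' != 'a' (stop)
LCS = "n" (length 1)


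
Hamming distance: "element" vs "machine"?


Comparing character by character (same length = 7):
  Pos 0: 'e' vs 'm' !=
  Pos 1: 'l' vs 'a' !=
  Pos 2: 'e' vs 'c' !=
  Pos 3: 'm' vs 'h' !=
  Pos 4: 'e' vs 'i' !=
  Pos 5: 'n' vs 'n' =
  Pos 6: 't' vs 'e' !=
Hamming distance = 6


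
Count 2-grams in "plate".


Word: "plate" (length 5)
Number of 2-grams = length - 2 + 1 = 5 - 2 + 1
= 4


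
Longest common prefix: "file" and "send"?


Word 1: "file"
Word 2: "send"
Comparing from start:
  Pos 0: 'f' != 's' (stop)
LCP = "" (length 0)


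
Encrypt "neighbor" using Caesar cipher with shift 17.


Word: "neighbor"
Shift: 17
Each letter → (letter + shift) mod 26:
  'n' (13) + 17 = 4 → 'e'
  'e' (4) + 17 = 21 → 'v'
  'i' (8) + 17 = 25 → 'z'
  'g' (6) + 17 = 23 → 'x'
  'h' (7) + 17 = 24 → 'y'
  'b' (1) + 17 = 18 → 's'
  'o' (14) + 17 = 5 → 'f'
  'r' (17) + 17 = 8 → 'i'
Result = "evzxysfi"


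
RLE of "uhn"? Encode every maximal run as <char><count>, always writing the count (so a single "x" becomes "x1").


String: "uhn"
Scanning for consecutive runs:
  'u' x 1
  'h' x 1
  'n' x 1
RLE = "u1h1n1"


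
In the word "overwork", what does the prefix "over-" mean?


Prefix: over-
Example: overwork = over- + work
Meaning = excessive


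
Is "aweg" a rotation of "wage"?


Word: "wage", Candidate: "aweg"
Method: check if candidate is substring of word+word
"wagewage" contains "aweg"? No
Is rotation = No


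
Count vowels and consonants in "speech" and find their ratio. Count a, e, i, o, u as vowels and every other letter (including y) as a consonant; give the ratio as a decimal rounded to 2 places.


Word: "speech"
Vowels (a,e,i,o,u): 2
Consonants: 4
Ratio = 2/4
= 0.50


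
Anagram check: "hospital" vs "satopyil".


Word 1: "hospital" → sorted: ahilopst
Word 2: "satopyil" → sorted: ailopsty
Same letters? ahilopst != ailopsty
Anagram = No


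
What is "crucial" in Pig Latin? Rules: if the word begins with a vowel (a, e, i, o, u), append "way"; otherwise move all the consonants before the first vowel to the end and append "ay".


Word: "crucial"
Starts with consonant(s) → move to end, add 'ay'
Consonant cluster: "cr"
Pig Latin = "ucialcray"


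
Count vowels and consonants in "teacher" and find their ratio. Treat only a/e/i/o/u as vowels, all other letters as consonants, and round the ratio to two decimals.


Word: "teacher"
Vowels (a,e,i,o,u): 3
Consonants: 4
Ratio = 3/4
= 0.75


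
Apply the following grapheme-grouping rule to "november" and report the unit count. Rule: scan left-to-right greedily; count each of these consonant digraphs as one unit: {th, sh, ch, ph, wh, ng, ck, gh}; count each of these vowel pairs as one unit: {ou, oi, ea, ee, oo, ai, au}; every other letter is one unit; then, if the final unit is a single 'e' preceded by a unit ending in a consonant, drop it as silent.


Word: "november" (8 letters)
Left-to-right scan:
  1. 'n' (letter)
  2. 'o' (letter)
  3. 'v' (letter)
  4. 'e' (letter)
  5. 'm' (letter)
  6. 'b' (letter)
  7. 'e' (letter)
  8. 'r' (letter)
Units from scan: 8
Sound units = 8 units


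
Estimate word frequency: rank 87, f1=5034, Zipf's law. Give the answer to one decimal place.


Zipf's law: f(r) = f(1) / r
f(1) = 5034
f(87) = 5034 / 87
= 57.9 occurrences


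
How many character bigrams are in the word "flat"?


Word: "flat" (length 4)
Number of 2-grams = length - 2 + 1 = 4 - 2 + 1
= 3


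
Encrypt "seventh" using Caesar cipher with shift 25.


Word: "seventh"
Shift: 25
Each letter → (letter + shift) mod 26:
  's' (18) + 25 = 17 → 'r'
  'e' (4) + 25 = 3 → 'd'
  'v' (21) + 25 = 20 → 'u'
  'e' (4) + 25 = 3 → 'd'
  'n' (13) + 25 = 12 → 'm'
  't' (19) + 25 = 18 → 's'
  'h' (7) + 25 = 6 → 'g'
Result = "rdudmsg"


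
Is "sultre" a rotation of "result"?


Word: "result", Candidate: "sultre"
Method: check if candidate is substring of word+word
"resultresult" contains "sultre"? Yes
Is rotation = Yes


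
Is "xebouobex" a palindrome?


Word: "xebouobex"
Reversed: "xebouobex"
Forward == Backward? xebouobex == xebouobex
Palindrome = Yes


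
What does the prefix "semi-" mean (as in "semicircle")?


Prefix: semi-
Example: semicircle = semi- + circle
Meaning = half


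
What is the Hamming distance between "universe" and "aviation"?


Comparing character by character (same length = 8):
  Pos 0: 'u' vs 'a' !=
  Pos 1: 'n' vs 'v' !=
  Pos 2: 'i' vs 'i' =
  Pos 3: 'v' vs 'a' !=
  Pos 4: 'e' vs 't' !=
  Pos 5: 'r' vs 'i' !=
  Pos 6: 's' vs 'o' !=
  Pos 7: 'e' vs 'n' !=
Hamming distance = 7


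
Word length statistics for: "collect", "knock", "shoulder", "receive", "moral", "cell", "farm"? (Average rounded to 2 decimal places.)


Lengths: "collect"=7, "knock"=5, "shoulder"=8, "receive"=7, "moral"=5, "cell"=4, "farm"=4
Sum = 40, Count = 7
Average = 40/7 = 5.71
= avg=5.71, min=4, max=8


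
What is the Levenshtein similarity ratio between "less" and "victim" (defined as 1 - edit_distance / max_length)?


Word 1: "less" (length 4)
Word 2: "victim" (length 6)
One optimal edit sequence:
  1. insert 'v'  (+1)
  2. insert 'i'  (+1)
  3. substitute 'l' -> 'c'  (+1)
  4. substitute 'e' -> 't'  (+1)
  5. substitute 's' -> 'i'  (+1)
  6. substitute 's' -> 'm'  (+1)
Edit distance = 6
Max length = max(4, 6) = 6
Similarity = 1 - 6/6
= 0.0000


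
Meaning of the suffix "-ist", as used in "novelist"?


Suffix: -ist
As in: novelist -> novel + -ist
Meaning = one who practices


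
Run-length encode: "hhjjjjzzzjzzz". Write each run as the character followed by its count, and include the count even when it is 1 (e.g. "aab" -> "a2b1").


String: "hhjjjjzzzjzzz"
Scanning for consecutive runs:
  'h' x 2
  'j' x 4
  'z' x 3
  'j' x 1
  'z' x 3
RLE = "h2j4z3j1z3"


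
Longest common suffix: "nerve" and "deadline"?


Word 1: "nerve"
Word 2: "deadline"
Comparing from end:
  Pos -1: 'e' == 'e'
  Pos -2: 'v' != 'n' (stop)
LCS = "e" (length 1)


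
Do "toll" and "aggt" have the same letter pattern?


Pattern of "toll": [0, 1, 2, 2]
Pattern of "aggt": [0, 1, 1, 2]
Patterns do not match
Same pattern = No


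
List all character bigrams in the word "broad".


Word: "broad" (length 5)
Number of bigrams = 5 - 2 + 1 = 4
  Position 0: "br"
  Position 1: "ro"
  Position 2: "oa"
  Position 3: "ad"
Bigrams = "br", "ro", "oa", "ad"


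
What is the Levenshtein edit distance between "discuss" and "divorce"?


Word 1: "discuss" (length 7)
Word 2: "divorce" (length 7)
One optimal edit sequence (insert/delete/substitute each cost 1):
  1. keep 'd'
  2. keep 'i'
  3. substitute 's' -> 'v'  (+1)
  4. substitute 'c' -> 'o'  (+1)
  5. substitute 'u' -> 'r'  (+1)
  6. substitute 's' -> 'c'  (+1)
  7. substitute 's' -> 'e'  (+1)
Total edit operations: 5
Edit distance = 5


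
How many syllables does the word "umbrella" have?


Word: "umbrella"
Syllable breakdown: um · brel · la
Counting: 3 parts
= 3 syllables


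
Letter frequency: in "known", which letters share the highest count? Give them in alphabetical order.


Word: "known"
Letter counts:
  'k': 1
  'n': 2
  'o': 1
  'w': 1
Maximum count = 2
Most frequent = 'n' (2 times each)


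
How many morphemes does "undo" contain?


Word: "undo"
Morphemes: un- | do
Each morpheme carries meaning
= 2 morphemes


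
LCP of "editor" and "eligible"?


Word 1: "editor"
Word 2: "eligible"
Comparing from start:
  Pos 0: 'e' == 'e'
  Pos 1: 'd' != 'l' (stop)
LCP = "e" (length 1)


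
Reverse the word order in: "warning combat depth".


Original: "warning combat depth"
Words (1..n): warning | combat | depth
Reversed (n..1): depth | combat | warning
Result = "depth combat warning"


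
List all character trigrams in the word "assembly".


Word: "assembly" (length 8)
Number of trigrams = 8 - 3 + 1 = 6
  Position 0: "ass"
  Position 1: "sse"
  Position 2: "sem"
  Position 3: "emb"
  Position 4: "mbl"
  Position 5: "bly"
Trigrams = "ass", "sse", "sem", "emb", "mbl", "bly"


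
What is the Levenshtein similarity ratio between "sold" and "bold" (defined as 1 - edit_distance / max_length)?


Word 1: "sold" (length 4)
Word 2: "bold" (length 4)
One optimal edit sequence:
  1. substitute 's' -> 'b'  (+1)
  2. keep 'o'
  3. keep 'l'
  4. keep 'd'
Edit distance = 1
Max length = max(4, 4) = 4
Similarity = 1 - 1/4
= 0.7500


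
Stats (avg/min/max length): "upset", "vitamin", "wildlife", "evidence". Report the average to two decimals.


Lengths: "upset"=5, "vitamin"=7, "wildlife"=8, "evidence"=8
Sum = 28, Count = 4
Average = 28/4 = 7.00
= avg=7.00, min=5, max=8


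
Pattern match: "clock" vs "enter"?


Pattern of "clock": [0, 1, 2, 0, 3]
Pattern of "enter": [0, 1, 2, 0, 3]
Patterns match
Same pattern = Yes


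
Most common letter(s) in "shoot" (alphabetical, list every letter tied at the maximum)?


Word: "shoot"
Letter counts:
  'h': 1
  'o': 2
  's': 1
  't': 1
Maximum count = 2
Most frequent = 'o' (2 times each)


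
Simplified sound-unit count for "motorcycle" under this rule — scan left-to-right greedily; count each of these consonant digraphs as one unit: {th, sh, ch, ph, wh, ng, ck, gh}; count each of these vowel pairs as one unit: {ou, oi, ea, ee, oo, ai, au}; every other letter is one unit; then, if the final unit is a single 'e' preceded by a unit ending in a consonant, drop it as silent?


Word: "motorcycle" (10 letters)
Left-to-right scan:
  1. 'm' (letter)
  2. 'o' (letter)
  3. 't' (letter)
  4. 'o' (letter)
  5. 'r' (letter)
  6. 'c' (letter)
  7. 'y' (letter)
  8. 'c' (letter)
  9. 'l' (letter)
  10. 'e' (letter)
Units from scan: 10
Final unit is 'e' after a consonant -> drop as silent (-1)
Sound units = 9 units


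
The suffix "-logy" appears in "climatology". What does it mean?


Suffix: -logy
Example: climatology = climate + -logy, with a spelling change
Meaning = study of


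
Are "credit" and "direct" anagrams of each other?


Word 1: "credit" → sorted: cdeirt
Word 2: "direct" → sorted: cdeirt
Same letters? cdeirt == cdeirt
Anagram = Yes


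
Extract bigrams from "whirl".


Word: "whirl" (length 5)
Number of bigrams = 5 - 2 + 1 = 4
  Position 0: "wh"
  Position 1: "hi"
  Position 2: "ir"
  Position 3: "rl"
Bigrams = "wh", "hi", "ir", "rl"


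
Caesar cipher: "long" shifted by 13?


Word: "long"
Shift: 13
Each letter → (letter + shift) mod 26:
  'l' (11) + 13 = 24 → 'y'
  'o' (14) + 13 = 1 → 'b'
  'n' (13) + 13 = 0 → 'a'
  'g' (6) + 13 = 19 → 't'
Result = "ybat"


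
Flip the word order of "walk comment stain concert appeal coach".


Original: "walk comment stain concert appeal coach"
Words (1..n): walk | comment | stain | concert | appeal | coach
Reversed (n..1): coach | appeal | concert | stain | comment | walk
Result = "coach appeal concert stain comment walk"


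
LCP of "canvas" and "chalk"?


Word 1: "canvas"
Word 2: "chalk"
Comparing from start:
  Pos 0: 'c' == 'c'
  Pos 1: 'a' != 'h' (stop)
LCP = "c" (length 1)


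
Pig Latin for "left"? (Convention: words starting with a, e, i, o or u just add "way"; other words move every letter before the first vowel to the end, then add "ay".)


Word: "left"
Starts with consonant(s) → move to end, add 'ay'
Consonant cluster: "l"
Pig Latin = "eftlay"


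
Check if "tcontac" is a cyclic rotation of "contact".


Word: "contact", Candidate: "tcontac"
Method: check if candidate is substring of word+word
"contactcontact" contains "tcontac"? Yes
Is rotation = Yes


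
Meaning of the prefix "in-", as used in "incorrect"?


Prefix: in-
As in: incorrect -> in- + correct
Meaning = not / into


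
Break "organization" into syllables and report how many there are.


Word: "organization"
Syllable breakdown: or-gan-i-za-tion
Counting: 5 parts
= 5 syllables


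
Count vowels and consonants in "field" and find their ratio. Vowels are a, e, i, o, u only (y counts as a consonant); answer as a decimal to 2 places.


Word: "field"
Vowels (a,e,i,o,u): 2
Consonants: 3
Ratio = 2/3
= 0.67


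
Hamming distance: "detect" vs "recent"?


Comparing character by character (same length = 6):
  Pos 0: 'd' vs 'r' !=
  Pos 1: 'e' vs 'e' =
  Pos 2: 't' vs 'c' !=
  Pos 3: 'e' vs 'e' =
  Pos 4: 'c' vs 'n' !=
  Pos 5: 't' vs 't' =
Hamming distance = 3


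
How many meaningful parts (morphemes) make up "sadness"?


Word: "sadness"
Morphemes: sad | -ness
Each morpheme carries meaning
= 2 morphemes


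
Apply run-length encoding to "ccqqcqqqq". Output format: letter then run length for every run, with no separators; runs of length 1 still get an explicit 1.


String: "ccqqcqqqq"
Scanning for consecutive runs:
  'c' x 2
  'q' x 2
  'c' x 1
  'q' x 4
RLE = "c2q2c1q4"


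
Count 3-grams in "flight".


Word: "flight" (length 6)
Number of 3-grams = length - 3 + 1 = 6 - 3 + 1
= 4


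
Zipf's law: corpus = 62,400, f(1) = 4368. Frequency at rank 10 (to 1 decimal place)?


Zipf's law: f(r) = f(1) / r
f(1) = 4368
f(10) = 4368 / 10
= 436.8 occurrences


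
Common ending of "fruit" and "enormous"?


Word 1: "fruit"
Word 2: "enormous"
Comparing from end:
  Pos -1: 't' != 's' (stop)
LCS = "" (length 0)


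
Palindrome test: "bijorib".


Word: "bijorib"
Reversed: "birojib"
Forward == Backward? bijorib != birojib
Palindrome = No


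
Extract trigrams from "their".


Word: "their" (length 5)
Number of trigrams = 5 - 3 + 1 = 3
  Position 0: "the"
  Position 1: "hei"
  Position 2: "eir"
Trigrams = "the", "hei", "eir"


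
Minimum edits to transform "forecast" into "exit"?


Word 1: "forecast" (length 8)
Word 2: "exit" (length 4)
One optimal edit sequence (insert/delete/substitute each cost 1):
  1. delete 'f'  (+1)
  2. delete 'o'  (+1)
  3. delete 'r'  (+1)
  4. keep 'e'
  5. delete 'c'  (+1)
  6. substitute 'a' -> 'x'  (+1)
  7. substitute 's' -> 'i'  (+1)
  8. keep 't'
Total edit operations: 6
Edit distance = 6


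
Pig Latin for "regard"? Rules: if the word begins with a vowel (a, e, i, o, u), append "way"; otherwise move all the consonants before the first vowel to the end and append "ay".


Word: "regard"
Starts with consonant(s) → move to end, add 'ay'
Consonant cluster: "r"
Pig Latin = "egardray"


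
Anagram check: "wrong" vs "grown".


Word 1: "wrong" → sorted: gnorw
Word 2: "grown" → sorted: gnorw
Same letters? gnorw == gnorw
Anagram = Yes


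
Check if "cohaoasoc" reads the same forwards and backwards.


Word: "cohaoasoc"
Reversed: "cosaoahoc"
Forward == Backward? cohaoasoc != cosaoahoc
Palindrome = No


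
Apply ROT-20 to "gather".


Word: "gather"
Shift: 20
Each letter → (letter + shift) mod 26:
  'g' (6) + 20 = 0 → 'a'
  'a' (0) + 20 = 20 → 'u'
  't' (19) + 20 = 13 → 'n'
  'h' (7) + 20 = 1 → 'b'
  'e' (4) + 20 = 24 → 'y'
  'r' (17) + 20 = 11 → 'l'
Result = "aunbyl"


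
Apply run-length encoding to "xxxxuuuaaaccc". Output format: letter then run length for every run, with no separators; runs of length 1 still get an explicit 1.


String: "xxxxuuuaaaccc"
Scanning for consecutive runs:
  'x' x 4
  'u' x 3
  'a' x 3
  'c' x 3
RLE = "x4u3a3c3"


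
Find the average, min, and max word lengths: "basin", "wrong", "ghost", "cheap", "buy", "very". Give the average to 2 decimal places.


Lengths: "basin"=5, "wrong"=5, "ghost"=5, "cheap"=5, "buy"=3, "very"=4
Sum = 27, Count = 6
Average = 27/6 = 4.50
= avg=4.50, min=3, max=5


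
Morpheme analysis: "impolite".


Word: "impolite"
Morphemes: im- | polite
Each morpheme carries meaning
= 2 morphemes


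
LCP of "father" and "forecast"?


Word 1: "father"
Word 2: "forecast"
Comparing from start:
  Pos 0: 'f' == 'f'
  Pos 1: 'a' != 'o' (stop)
LCP = "f" (length 1)


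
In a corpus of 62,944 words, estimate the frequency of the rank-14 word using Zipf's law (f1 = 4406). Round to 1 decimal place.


Zipf's law: f(r) = f(1) / r
f(1) = 4406
f(14) = 4406 / 14
= 314.7 occurrences


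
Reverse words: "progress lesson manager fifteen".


Original: "progress lesson manager fifteen"
Words (1..n): progress | lesson | manager | fifteen
Reversed (n..1): fifteen | manager | lesson | progress
Result = "fifteen manager lesson progress"


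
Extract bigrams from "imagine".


Word: "imagine" (length 7)
Number of bigrams = 7 - 2 + 1 = 6
  Position 0: "im"
  Position 1: "ma"
  Position 2: "ag"
  Position 3: "gi"
  Position 4: "in"
  Position 5: "ne"
Bigrams = "im", "ma", "ag", "gi", "in", "ne"


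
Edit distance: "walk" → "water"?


Word 1: "walk" (length 4)
Word 2: "water" (length 5)
One optimal edit sequence (insert/delete/substitute each cost 1):
  1. keep 'w'
  2. keep 'a'
  3. insert 't'  (+1)
  4. substitute 'l' -> 'e'  (+1)
  5. substitute 'k' -> 'r'  (+1)
Total edit operations: 3
Edit distance = 3


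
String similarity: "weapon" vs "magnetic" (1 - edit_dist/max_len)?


Word 1: "weapon" (length 6)
Word 2: "magnetic" (length 8)
One optimal edit sequence:
  1. insert 'm'  (+1)
  2. insert 'a'  (+1)
  3. substitute 'w' -> 'g'  (+1)
  4. substitute 'e' -> 'n'  (+1)
  5. substitute 'a' -> 'e'  (+1)
  6. substitute 'p' -> 't'  (+1)
  7. substitute 'o' -> 'i'  (+1)
  8. substitute 'n' -> 'c'  (+1)
Edit distance = 8
Max length = max(6, 8) = 8
Similarity = 1 - 8/8
= 0.0000


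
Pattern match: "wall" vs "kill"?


Pattern of "wall": [0, 1, 2, 2]
Pattern of "kill": [0, 1, 2, 2]
Patterns match
Same pattern = Yes


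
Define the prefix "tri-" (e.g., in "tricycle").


Prefix: tri-
Example: tricycle (tri- + cycle)
Meaning = three


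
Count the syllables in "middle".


Word: "middle"
Syllable breakdown: mid-dle
Counting: 2 parts
= 2 syllables


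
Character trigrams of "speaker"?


Word: "speaker" (length 7)
Number of trigrams = 7 - 3 + 1 = 5
  Position 0: "spe"
  Position 1: "pea"
  Position 2: "eak"
  Position 3: "ake"
  Position 4: "ker"
Trigrams = "spe", "pea", "eak", "ake", "ker"


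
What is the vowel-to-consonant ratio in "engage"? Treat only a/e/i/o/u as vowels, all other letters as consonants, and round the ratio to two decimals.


Word: "engage"
Vowels (a,e,i,o,u): 3
Consonants: 3
Ratio = 3/3
= 1.00


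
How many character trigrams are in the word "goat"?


Word: "goat" (length 4)
Number of 3-grams = length - 3 + 1 = 4 - 3 + 1
= 2


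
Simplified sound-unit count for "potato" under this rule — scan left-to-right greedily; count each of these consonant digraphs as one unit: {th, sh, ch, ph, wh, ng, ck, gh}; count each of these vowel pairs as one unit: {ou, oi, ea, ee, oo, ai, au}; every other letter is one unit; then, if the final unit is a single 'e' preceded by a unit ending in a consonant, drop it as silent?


Word: "potato" (6 letters)
Left-to-right scan:
  [1] 'p' (letter)
  [2] 'o' (letter)
  [3] 't' (letter)
  [4] 'a' (letter)
  [5] 't' (letter)
  [6] 'o' (letter)
Units from scan: 6
Sound units = 6 units


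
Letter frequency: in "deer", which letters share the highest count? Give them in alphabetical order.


Word: "deer"
Letter counts:
  'd': 1
  'e': 2
  'r': 1
Maximum count = 2
Most frequent = 'e' (2 times each)


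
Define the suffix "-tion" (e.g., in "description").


Suffix: -tion
Example: description = describe + -tion, with a spelling change
Meaning = act or process


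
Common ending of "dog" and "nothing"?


Word 1: "dog"
Word 2: "nothing"
Comparing from end:
  Pos -1: 'g' == 'g'
  Pos -2: 'o' != 'n' (stop)
LCS = "g" (length 1)


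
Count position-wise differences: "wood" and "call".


Comparing character by character (same length = 4):
  Pos 0: 'w' vs 'c' !=
  Pos 1: 'o' vs 'a' !=
  Pos 2: 'o' vs 'l' !=
  Pos 3: 'd' vs 'l' !=
Hamming distance = 4


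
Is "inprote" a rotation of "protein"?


Word: "protein", Candidate: "inprote"
Method: check if candidate is substring of word+word
"proteinprotein" contains "inprote"? Yes
Is rotation = Yes


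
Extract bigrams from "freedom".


Word: "freedom" (length 7)
Number of bigrams = 7 - 2 + 1 = 6
  Position 0: "fr"
  Position 1: "re"
  Position 2: "ee"
  Position 3: "ed"
  Position 4: "do"
  Position 5: "om"
Bigrams = "fr", "re", "ee", "ed", "do", "om"


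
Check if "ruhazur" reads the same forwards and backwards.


Word: "ruhazur"
Reversed: "ruzahur"
Forward == Backward? ruhazur != ruzahur
Palindrome = No


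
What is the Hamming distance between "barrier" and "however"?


Comparing character by character (same length = 7):
  Pos 0: 'b' vs 'h' !=
  Pos 1: 'a' vs 'o' !=
  Pos 2: 'r' vs 'w' !=
  Pos 3: 'r' vs 'e' !=
  Pos 4: 'i' vs 'v' !=
  Pos 5: 'e' vs 'e' =
  Pos 6: 'r' vs 'r' =
Hamming distance = 5


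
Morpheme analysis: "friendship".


Word: "friendship"
Morphemes: friend / -ship
Each morpheme carries meaning
= 2 morphemes


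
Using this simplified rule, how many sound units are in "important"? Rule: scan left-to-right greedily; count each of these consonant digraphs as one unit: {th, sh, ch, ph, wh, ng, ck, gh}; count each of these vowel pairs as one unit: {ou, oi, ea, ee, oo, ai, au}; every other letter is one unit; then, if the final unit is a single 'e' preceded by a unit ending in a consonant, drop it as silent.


Word: "important" (9 letters)
Left-to-right scan:
  (1) 'i' (letter)
  (2) 'm' (letter)
  (3) 'p' (letter)
  (4) 'o' (letter)
  (5) 'r' (letter)
  (6) 't' (letter)
  (7) 'a' (letter)
  (8) 'n' (letter)
  (9) 't' (letter)
Units from scan: 9
Sound units = 9 units


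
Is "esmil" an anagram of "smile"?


Word 1: "smile" → sorted: eilms
Word 2: "esmil" → sorted: eilms
Same letters? eilms == eilms
Anagram = Yes


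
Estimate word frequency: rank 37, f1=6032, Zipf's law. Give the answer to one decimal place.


Zipf's law: f(r) = f(1) / r
f(1) = 6032
f(37) = 6032 / 37
= 163.0 occurrences


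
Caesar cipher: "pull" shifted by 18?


Word: "pull"
Shift: 18
Each letter → (letter + shift) mod 26:
  'p' (15) + 18 = 7 → 'h'
  'u' (20) + 18 = 12 → 'm'
  'l' (11) + 18 = 3 → 'd'
  'l' (11) + 18 = 3 → 'd'
Result = "hmdd"


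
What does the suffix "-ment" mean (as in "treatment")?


Suffix: -ment
Example: treatment (treat + -ment)
Meaning = result of action


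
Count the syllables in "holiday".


Word: "holiday"
Syllable breakdown: hol · i · day
Counting: 3 parts
= 3 syllables


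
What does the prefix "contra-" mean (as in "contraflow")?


Prefix: contra-
Example: contraflow = contra- + flow
Meaning = against


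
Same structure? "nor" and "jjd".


Pattern of "nor": [0, 1, 2]
Pattern of "jjd": [0, 0, 1]
Patterns do not match
Same pattern = No


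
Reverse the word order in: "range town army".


Original: "range town army"
Words (1..n): range | town | army
Reversed (n..1): army | town | range
Result = "army town range"


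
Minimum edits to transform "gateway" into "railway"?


Word 1: "gateway" (length 7)
Word 2: "railway" (length 7)
One optimal edit sequence (insert/delete/substitute each cost 1):
  1. substitute 'g' -> 'r'  (+1)
  2. keep 'a'
  3. substitute 't' -> 'i'  (+1)
  4. substitute 'e' -> 'l'  (+1)
  5. keep 'w'
  6. keep 'a'
  7. keep 'y'
Total edit operations: 3
Edit distance = 3


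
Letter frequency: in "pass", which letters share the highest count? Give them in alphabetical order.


Word: "pass"
Letter counts:
  'a': 1
  'p': 1
  's': 2
Maximum count = 2
Most frequent = 's' (2 times each)


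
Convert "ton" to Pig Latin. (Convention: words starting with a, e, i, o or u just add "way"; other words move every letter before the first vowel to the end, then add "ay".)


Word: "ton"
Starts with consonant(s) → move to end, add 'ay'
Consonant cluster: "t"
Pig Latin = "ontay"


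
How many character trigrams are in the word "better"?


Word: "better" (length 6)
Number of 3-grams = length - 3 + 1 = 6 - 3 + 1
= 4


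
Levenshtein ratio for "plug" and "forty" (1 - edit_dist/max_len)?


Word 1: "plug" (length 4)
Word 2: "forty" (length 5)
One optimal edit sequence:
  1. insert 'f'  (+1)
  2. substitute 'p' -> 'o'  (+1)
  3. substitute 'l' -> 'r'  (+1)
  4. substitute 'u' -> 't'  (+1)
  5. substitute 'g' -> 'y'  (+1)
Edit distance = 5
Max length = max(4, 5) = 5
Similarity = 1 - 5/5
= 0.0000


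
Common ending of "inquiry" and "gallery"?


Word 1: "inquiry"
Word 2: "gallery"
Comparing from end:
  Pos -1: 'y' == 'y'
  Pos -2: 'r' == 'r'
  Pos -3: 'i' != 'e' (stop)
LCS = "ry" (length 2)


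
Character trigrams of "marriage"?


Word: "marriage" (length 8)
Number of trigrams = 8 - 3 + 1 = 6
  Position 0: "mar"
  Position 1: "arr"
  Position 2: "rri"
  Position 3: "ria"
  Position 4: "iag"
  Position 5: "age"
Trigrams = "mar", "arr", "rri", "ria", "iag", "age"


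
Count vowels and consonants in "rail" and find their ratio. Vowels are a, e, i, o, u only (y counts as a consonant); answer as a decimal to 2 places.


Word: "rail"
Vowels (a,e,i,o,u): 2
Consonants: 2
Ratio = 2/2
= 1.00


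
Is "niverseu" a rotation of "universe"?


Word: "universe", Candidate: "niverseu"
Method: check if candidate is substring of word+word
"universeuniverse" contains "niverseu"? Yes
Is rotation = Yes


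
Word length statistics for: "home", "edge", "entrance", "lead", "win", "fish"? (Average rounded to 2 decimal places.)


Lengths: "home"=4, "edge"=4, "entrance"=8, "lead"=4, "win"=3, "fish"=4
Sum = 27, Count = 6
Average = 27/6 = 4.50
= avg=4.50, min=3, max=8


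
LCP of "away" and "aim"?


Word 1: "away"
Word 2: "aim"
Comparing from start:
  Pos 0: 'a' == 'a'
  Pos 1: 'w' != 'i' (stop)
LCP = "a" (length 1)


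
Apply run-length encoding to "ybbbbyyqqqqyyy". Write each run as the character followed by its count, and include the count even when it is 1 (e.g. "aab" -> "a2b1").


String: "ybbbbyyqqqqyyy"
Scanning for consecutive runs:
  'y' x 1
  'b' x 4
  'y' x 2
  'q' x 4
  'y' x 3
RLE = "y1b4y2q4y3"


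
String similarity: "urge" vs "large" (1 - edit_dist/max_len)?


Word 1: "urge" (length 4)
Word 2: "large" (length 5)
One optimal edit sequence:
  1. insert 'l'  (+1)
  2. substitute 'u' -> 'a'  (+1)
  3. keep 'r'
  4. keep 'g'
  5. keep 'e'
Edit distance = 2
Max length = max(4, 5) = 5
Similarity = 1 - 2/5
= 0.6000


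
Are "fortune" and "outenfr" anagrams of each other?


Word 1: "fortune" → sorted: efnortu
Word 2: "outenfr" → sorted: efnortu
Same letters? efnortu == efnortu
Anagram = Yes


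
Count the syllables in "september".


Word: "september"
Syllable breakdown: sep | tem | ber
Counting: 3 parts
= 3 syllables


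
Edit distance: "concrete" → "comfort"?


Word 1: "concrete" (length 8)
Word 2: "comfort" (length 7)
One optimal edit sequence (insert/delete/substitute each cost 1):
  1. keep 'c'
  2. keep 'o'
  3. substitute 'n' -> 'm'  (+1)
  4. substitute 'c' -> 'f'  (+1)
  5. substitute 'r' -> 'o'  (+1)
  6. substitute 'e' -> 'r'  (+1)
  7. keep 't'
  8. delete 'e'  (+1)
Total edit operations: 5
Edit distance = 5


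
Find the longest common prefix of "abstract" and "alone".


Word 1: "abstract"
Word 2: "alone"
Comparing from start:
  Pos 0: 'a' == 'a'
  Pos 1: 'b' != 'l' (stop)
LCP = "a" (length 1)


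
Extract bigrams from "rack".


Word: "rack" (length 4)
Number of bigrams = 4 - 2 + 1 = 3
  Position 0: "ra"
  Position 1: "ac"
  Position 2: "ck"
Bigrams = "ra", "ac", "ck"


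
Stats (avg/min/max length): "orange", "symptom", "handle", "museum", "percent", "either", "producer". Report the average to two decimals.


Lengths: "orange"=6, "symptom"=7, "handle"=6, "museum"=6, "percent"=7, "either"=6, "producer"=8
Sum = 46, Count = 7
Average = 46/7 = 6.57
= avg=6.57, min=6, max=8


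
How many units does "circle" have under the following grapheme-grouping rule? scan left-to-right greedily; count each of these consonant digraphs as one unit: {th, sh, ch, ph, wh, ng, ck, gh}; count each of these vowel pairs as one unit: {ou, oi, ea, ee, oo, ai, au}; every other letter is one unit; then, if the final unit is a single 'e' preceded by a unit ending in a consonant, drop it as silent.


Word: "circle" (6 letters)
Left-to-right scan:
  1. 'c' (letter)
  2. 'i' (letter)
  3. 'r' (letter)
  4. 'c' (letter)
  5. 'l' (letter)
  6. 'e' (letter)
Units from scan: 6
Final unit is 'e' after a consonant -> drop as silent (-1)
Sound units = 5 units


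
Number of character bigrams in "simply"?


Word: "simply" (length 6)
Number of 2-grams = length - 2 + 1 = 6 - 2 + 1
= 5


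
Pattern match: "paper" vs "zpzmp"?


Pattern of "paper": [0, 1, 0, 2, 3]
Pattern of "zpzmp": [0, 1, 0, 2, 1]
Patterns do not match
Same pattern = No


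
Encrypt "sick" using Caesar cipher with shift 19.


Word: "sick"
Shift: 19
Each letter → (letter + shift) mod 26:
  's' (18) + 19 = 11 → 'l'
  'i' (8) + 19 = 1 → 'b'
  'c' (2) + 19 = 21 → 'v'
  'k' (10) + 19 = 3 → 'd'
Result = "lbvd"


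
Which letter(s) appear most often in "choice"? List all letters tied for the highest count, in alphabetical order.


Word: "choice"
Letter counts:
  'c': 2
  'e': 1
  'h': 1
  'i': 1
  'o': 1
Maximum count = 2
Most frequent = 'c' (2 times each)


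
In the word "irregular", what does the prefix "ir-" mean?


Prefix: ir-
Example: irregular = ir- + regular
Meaning = not


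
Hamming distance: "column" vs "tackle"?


Comparing character by character (same length = 6):
  Pos 0: 'c' vs 't' !=
  Pos 1: 'o' vs 'a' !=
  Pos 2: 'l' vs 'c' !=
  Pos 3: 'u' vs 'k' !=
  Pos 4: 'm' vs 'l' !=
  Pos 5: 'n' vs 'e' !=
Hamming distance = 6


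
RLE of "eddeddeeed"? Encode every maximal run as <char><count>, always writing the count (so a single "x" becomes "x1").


String: "eddeddeeed"
Scanning for consecutive runs:
  'e' x 1
  'd' x 2
  'e' x 1
  'd' x 2
  'e' x 3
  'd' x 1
RLE = "e1d2e1d2e3d1"


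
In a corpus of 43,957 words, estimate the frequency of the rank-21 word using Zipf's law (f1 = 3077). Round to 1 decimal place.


Zipf's law: f(r) = f(1) / r
f(1) = 3077
f(21) = 3077 / 21
= 146.5 occurrences


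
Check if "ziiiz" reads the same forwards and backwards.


Word: "ziiiz"
Reversed: "ziiiz"
Forward == Backward? ziiiz == ziiiz
Palindrome = Yes


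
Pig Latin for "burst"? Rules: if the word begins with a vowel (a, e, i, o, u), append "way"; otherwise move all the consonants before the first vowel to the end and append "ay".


Word: "burst"
Starts with consonant(s) → move to end, add 'ay'
Consonant cluster: "b"
Pig Latin = "urstbay"
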